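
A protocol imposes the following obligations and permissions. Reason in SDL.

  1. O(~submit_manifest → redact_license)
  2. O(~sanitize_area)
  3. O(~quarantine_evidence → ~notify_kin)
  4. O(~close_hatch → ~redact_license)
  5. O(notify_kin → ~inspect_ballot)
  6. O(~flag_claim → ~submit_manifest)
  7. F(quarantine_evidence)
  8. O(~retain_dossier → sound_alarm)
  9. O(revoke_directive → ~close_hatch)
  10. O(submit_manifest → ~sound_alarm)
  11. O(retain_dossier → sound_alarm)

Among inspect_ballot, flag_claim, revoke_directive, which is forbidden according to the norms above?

revoke_directive

Premises 11 and 8 cover both cases: O(retain_dossier → sound_alarm) and O(~retain_dossier → sound_alarm). Since retain_dossier ∨ ~retain_dossier is a tautology, O(sound_alarm) follows.
Premise 10, O(submit_manifest → ~sound_alarm), contraposes to O(sound_alarm → ~submit_manifest); with O(sound_alarm) we get O(~submit_manifest).
Applying K to premise 1 (O(~submit_manifest → redact_license)) and O(~submit_manifest) yields O(redact_license).
The contrapositive of premise 4 (O(~close_hatch → ~redact_license)) is O(redact_license → close_hatch), and O(redact_license) is already established, so O(close_hatch).
Premise 9 is O(revoke_directive → ~close_hatch); contrapositively O(close_hatch → ~revoke_directive). Since O(close_hatch) holds, K gives O(~revoke_directive).
So O(~revoke_directive) holds, i.e. revoke_directive is forbidden. None of the other listed options is forbidden under the premises.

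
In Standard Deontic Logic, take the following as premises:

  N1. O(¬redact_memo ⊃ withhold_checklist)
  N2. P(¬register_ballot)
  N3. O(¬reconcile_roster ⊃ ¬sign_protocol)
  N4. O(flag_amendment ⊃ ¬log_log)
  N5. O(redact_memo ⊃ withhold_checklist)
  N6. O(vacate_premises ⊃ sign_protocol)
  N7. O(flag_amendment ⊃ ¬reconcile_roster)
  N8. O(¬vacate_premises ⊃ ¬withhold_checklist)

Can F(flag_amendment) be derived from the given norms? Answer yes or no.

By case analysis on redact_memo: premise 5 gives O(redact_memo ⊃ withhold_checklist) and premise 1 gives O(¬redact_memo ⊃ withhold_checklist), so O(withhold_checklist) either way.
The contrapositive of premise 8 (O(¬vacate_premises ⊃ ¬withhold_checklist)) is O(withhold_checklist ⊃ vacate_premises), and O(withhold_checklist) is already established, so O(vacate_premises).
Premise 6 is O(vacate_premises ⊃ sign_protocol); since O(vacate_premises), deontic closure gives O(sign_protocol).
Premise 3 is O(¬reconcile_roster ⊃ ¬sign_protocol); contrapositively O(sign_protocol ⊃ reconcile_roster). Since O(sign_protocol) holds, K gives O(reconcile_roster).
Premise 7, O(flag_amendment ⊃ ¬reconcile_roster), contraposes to O(reconcile_roster ⊃ ¬flag_amendment); with O(reconcile_roster) we get O(¬flag_amendment).
Premises 2, 4 do not contribute to this derivation.
So O(¬flag_amendment) holds, i.e. F(flag_amendment). The claim follows.

Yes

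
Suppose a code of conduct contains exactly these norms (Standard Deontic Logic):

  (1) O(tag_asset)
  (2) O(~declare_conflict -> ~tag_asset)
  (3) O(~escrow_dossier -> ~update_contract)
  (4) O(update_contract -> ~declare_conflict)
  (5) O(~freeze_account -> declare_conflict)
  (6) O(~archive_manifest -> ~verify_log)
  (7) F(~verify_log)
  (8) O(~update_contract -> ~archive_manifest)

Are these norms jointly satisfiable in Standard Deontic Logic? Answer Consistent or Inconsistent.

Inconsistent

Premise 1 gives O(tag_asset).
Premise 2, O(~declare_conflict -> ~tag_asset), contraposes to O(tag_asset -> declare_conflict); with O(tag_asset) we get O(declare_conflict).
Premise 4, O(update_contract -> ~declare_conflict), contraposes to O(declare_conflict -> ~update_contract); with O(declare_conflict) we get O(~update_contract).
With premise 8, O(~update_contract -> ~archive_manifest), the K-axiom yields O(~archive_manifest).
Applying K to premise 6 (O(~archive_manifest -> ~verify_log)) and O(~archive_manifest) yields O(~verify_log).
Yet premise 7 is F(~verify_log), i.e. O(verify_log).
We now have both O(~verify_log) and O(verify_log) — verify_log is simultaneously obligatory and forbidden, violating the D-axiom.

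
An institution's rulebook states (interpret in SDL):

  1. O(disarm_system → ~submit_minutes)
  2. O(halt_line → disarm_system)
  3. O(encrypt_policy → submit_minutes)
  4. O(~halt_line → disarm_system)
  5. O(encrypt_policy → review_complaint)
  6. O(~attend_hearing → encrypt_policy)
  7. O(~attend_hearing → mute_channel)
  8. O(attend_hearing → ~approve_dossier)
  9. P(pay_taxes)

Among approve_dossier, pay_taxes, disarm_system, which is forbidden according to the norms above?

By case analysis on ~halt_line: premise 4 gives O(~halt_line → disarm_system) and premise 2 gives O(halt_line → disarm_system), so O(disarm_system) either way.
With premise 1, O(disarm_system → ~submit_minutes), the K-axiom yields O(~submit_minutes).
Premise 3, O(encrypt_policy → submit_minutes), contraposes to O(~submit_minutes → ~encrypt_policy); with O(~submit_minutes) we get O(~encrypt_policy).
The contrapositive of premise 6 (O(~attend_hearing → encrypt_policy)) is O(~encrypt_policy → attend_hearing), and O(~encrypt_policy) is already established, so O(attend_hearing).
Premise 8 is O(attend_hearing → ~approve_dossier); since O(attend_hearing), deontic closure gives O(~approve_dossier).
So O(~approve_dossier) holds, i.e. approve_dossier is forbidden. None of the other listed options is forbidden under the premises.

approve_dossier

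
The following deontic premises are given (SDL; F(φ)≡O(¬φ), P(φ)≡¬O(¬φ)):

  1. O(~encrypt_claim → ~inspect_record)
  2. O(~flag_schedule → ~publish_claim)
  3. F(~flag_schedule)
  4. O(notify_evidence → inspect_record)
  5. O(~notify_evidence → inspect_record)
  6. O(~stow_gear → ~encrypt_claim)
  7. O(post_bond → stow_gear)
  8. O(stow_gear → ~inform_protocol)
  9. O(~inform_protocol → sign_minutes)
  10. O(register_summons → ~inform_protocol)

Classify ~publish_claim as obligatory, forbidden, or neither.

Neither

Premise 2 is O(~flag_schedule → ~publish_claim), but O(~flag_schedule) is not derivable from the premises, so it does not yield O(~publish_claim).
No premise or chain of K-axiom applications forces O(~publish_claim), and none forces O(publish_claim). So ~publish_claim is neither obligatory nor forbidden under these norms.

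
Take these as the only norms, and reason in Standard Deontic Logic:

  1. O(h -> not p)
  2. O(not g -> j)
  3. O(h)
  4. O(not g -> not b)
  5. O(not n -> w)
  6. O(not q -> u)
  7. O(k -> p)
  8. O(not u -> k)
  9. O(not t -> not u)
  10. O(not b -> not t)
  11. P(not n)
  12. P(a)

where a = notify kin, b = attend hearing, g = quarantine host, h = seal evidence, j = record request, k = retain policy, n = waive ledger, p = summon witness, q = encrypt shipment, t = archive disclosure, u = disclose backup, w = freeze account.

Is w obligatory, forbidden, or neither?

Premise 5 is O(not n -> w), but O(not n) is not derivable from the premises (the permission P(not n) asserts only not O(n), not O(not n)), so it does not yield O(w).
No premise or chain of K-axiom applications forces O(w), and none forces O(not w). So w is neither obligatory nor forbidden under these norms.

Neither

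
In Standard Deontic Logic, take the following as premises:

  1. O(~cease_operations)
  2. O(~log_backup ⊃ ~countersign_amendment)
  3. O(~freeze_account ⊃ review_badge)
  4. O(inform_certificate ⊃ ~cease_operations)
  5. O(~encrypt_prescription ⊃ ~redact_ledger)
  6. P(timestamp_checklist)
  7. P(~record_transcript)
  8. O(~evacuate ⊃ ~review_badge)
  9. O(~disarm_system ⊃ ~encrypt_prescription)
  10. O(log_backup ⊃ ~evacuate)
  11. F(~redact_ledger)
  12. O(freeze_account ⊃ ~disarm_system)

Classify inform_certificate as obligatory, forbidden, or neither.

Neither

Premise 4 is O(inform_certificate ⊃ ~cease_operations); even if O(~cease_operations) held, inferring O(inform_certificate) would be affirming the consequent — invalid.
No premise or chain of K-axiom applications forces O(inform_certificate), and none forces O(~inform_certificate). So inform_certificate is neither obligatory nor forbidden under these norms.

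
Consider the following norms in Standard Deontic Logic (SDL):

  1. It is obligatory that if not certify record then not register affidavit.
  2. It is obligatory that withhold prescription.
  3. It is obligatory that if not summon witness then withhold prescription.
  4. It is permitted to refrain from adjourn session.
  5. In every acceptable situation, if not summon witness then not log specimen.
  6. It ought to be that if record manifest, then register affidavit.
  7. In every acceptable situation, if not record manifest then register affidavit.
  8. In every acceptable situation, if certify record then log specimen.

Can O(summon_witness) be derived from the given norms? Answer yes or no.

Premises 7 and 6 cover both cases: O(¬record_manifest → register_affidavit) and O(record_manifest → register_affidavit). Since ¬record_manifest ∨ record_manifest is a tautology, O(register_affidavit) follows.
Premise 1 is O(¬certify_record → ¬register_affidavit); contrapositively O(register_affidavit → certify_record). Since O(register_affidavit) holds, K gives O(certify_record).
From O(certify_record) and premise 8, O(certify_record → log_specimen), we obtain O(log_specimen).
Premise 5 is O(¬summon_witness → ¬log_specimen); contrapositively O(log_specimen → summon_witness). Since O(log_specimen) holds, K gives O(summon_witness).
Premises 2, 3, 4 do not contribute to this derivation.
So O(summon_witness) follows.

Yes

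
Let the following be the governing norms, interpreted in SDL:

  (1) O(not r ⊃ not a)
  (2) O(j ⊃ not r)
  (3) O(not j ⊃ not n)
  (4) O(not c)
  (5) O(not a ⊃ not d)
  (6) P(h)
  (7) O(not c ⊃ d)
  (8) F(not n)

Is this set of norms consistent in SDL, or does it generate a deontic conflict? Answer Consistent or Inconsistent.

Premise 8, F(not n), is equivalent to O(n).
Premise 3, O(not j ⊃ not n), contraposes to O(n ⊃ j); with O(n) we get O(j).
From O(j) and premise 2, O(j ⊃ not r), we obtain O(not r).
Premise 1 is O(not r ⊃ not a); since O(not r), deontic closure gives O(not a).
From O(not a) and premise 5, O(not a ⊃ not d), we obtain O(not d).
Premise 7, O(not c ⊃ d), contraposes to O(not d ⊃ c); with O(not d) we get O(c).
But premise 4 directly asserts O(not c).
We now have both O(c) and O(not c) — c is simultaneously obligatory and forbidden, violating the D-axiom.

Inconsistent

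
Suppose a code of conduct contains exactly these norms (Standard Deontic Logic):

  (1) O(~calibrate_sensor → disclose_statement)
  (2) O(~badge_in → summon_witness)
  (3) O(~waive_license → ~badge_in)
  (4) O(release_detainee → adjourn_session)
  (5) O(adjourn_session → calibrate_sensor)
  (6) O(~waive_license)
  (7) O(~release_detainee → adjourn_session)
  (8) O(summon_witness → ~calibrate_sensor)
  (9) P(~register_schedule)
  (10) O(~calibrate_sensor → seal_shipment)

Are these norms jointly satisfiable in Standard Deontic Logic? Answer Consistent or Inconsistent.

Premises 7 and 4 cover both cases: O(~release_detainee → adjourn_session) and O(release_detainee → adjourn_session). Since ~release_detainee ∨ release_detainee is a tautology, O(adjourn_session) follows.
Premise 5 is O(adjourn_session → calibrate_sensor); since O(adjourn_session), deontic closure gives O(calibrate_sensor).
Premise 8, O(summon_witness → ~calibrate_sensor), contraposes to O(calibrate_sensor → ~summon_witness); with O(calibrate_sensor) we get O(~summon_witness).
The contrapositive of premise 2 (O(~badge_in → summon_witness)) is O(~summon_witness → badge_in), and O(~summon_witness) is already established, so O(badge_in).
The contrapositive of premise 3 (O(~waive_license → ~badge_in)) is O(badge_in → waive_license), and O(badge_in) is already established, so O(waive_license).
But premise 6 directly asserts O(~waive_license).
We now have both O(waive_license) and O(~waive_license) — waive_license is simultaneously obligatory and forbidden, violating the D-axiom.

Inconsistent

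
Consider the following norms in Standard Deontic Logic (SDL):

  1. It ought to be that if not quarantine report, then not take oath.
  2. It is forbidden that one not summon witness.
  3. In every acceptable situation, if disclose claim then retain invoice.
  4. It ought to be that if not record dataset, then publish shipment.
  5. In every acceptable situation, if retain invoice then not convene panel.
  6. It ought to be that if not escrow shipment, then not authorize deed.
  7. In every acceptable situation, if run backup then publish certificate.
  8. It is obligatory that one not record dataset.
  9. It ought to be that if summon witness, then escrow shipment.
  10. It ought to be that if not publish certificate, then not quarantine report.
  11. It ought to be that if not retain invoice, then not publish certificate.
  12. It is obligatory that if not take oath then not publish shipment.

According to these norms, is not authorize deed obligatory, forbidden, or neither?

Neither

Premise 6 is O(¬escrow_shipment → ¬authorize_deed), but O(¬escrow_shipment) is not derivable from the premises, so it does not yield O(¬authorize_deed).
No premise or chain of K-axiom applications forces O(¬authorize_deed), and none forces O(authorize_deed). So ¬authorize_deed is neither obligatory nor forbidden under these norms.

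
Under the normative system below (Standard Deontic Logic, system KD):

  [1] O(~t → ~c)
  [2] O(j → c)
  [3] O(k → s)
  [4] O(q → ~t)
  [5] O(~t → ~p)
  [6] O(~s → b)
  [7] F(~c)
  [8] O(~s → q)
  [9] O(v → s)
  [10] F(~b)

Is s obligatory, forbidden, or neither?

Premise 7 is F(~c), i.e. O(c).
Premise 1, O(~t → ~c), contraposes to O(c → t); with O(c) we get O(t).
Premise 4, O(q → ~t), contraposes to O(t → ~q); with O(t) we get O(~q).
Premise 8, O(~s → q), contraposes to O(~q → s); with O(~q) we get O(s).
Premises 2, 3, 5, 6, 9, 10 do not contribute to this derivation.
Hence s is obligatory.

Obligatory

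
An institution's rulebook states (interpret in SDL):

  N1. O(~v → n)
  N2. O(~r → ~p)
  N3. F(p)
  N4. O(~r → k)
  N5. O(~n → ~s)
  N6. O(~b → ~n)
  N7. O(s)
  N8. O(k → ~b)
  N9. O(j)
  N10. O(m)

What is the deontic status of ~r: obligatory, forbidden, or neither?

From premise 7 we have O(s).
The contrapositive of premise 5 (O(~n → ~s)) is O(s → n), and O(s) is already established, so O(n).
Premise 6, O(~b → ~n), contraposes to O(n → b); with O(n) we get O(b).
Premise 8 is O(k → ~b); contrapositively O(b → ~k). Since O(b) holds, K gives O(~k).
Premise 4, O(~r → k), contraposes to O(~k → r); with O(~k) we get O(r).
Premises 1, 2, 3, 9, 10 do not contribute to this derivation.
Thus O(r), which is F(~r): ~r is forbidden.

Forbidden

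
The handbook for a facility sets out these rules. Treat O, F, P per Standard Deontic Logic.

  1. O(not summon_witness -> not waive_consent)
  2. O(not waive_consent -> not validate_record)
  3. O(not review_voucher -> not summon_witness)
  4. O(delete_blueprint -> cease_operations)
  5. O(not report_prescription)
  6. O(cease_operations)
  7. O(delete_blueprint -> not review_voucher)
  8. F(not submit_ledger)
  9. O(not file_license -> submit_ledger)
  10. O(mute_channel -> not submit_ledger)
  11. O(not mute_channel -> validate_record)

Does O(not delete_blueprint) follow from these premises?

Yes

F(not submit_ledger) at premise 8 means O(submit_ledger).
Premise 10 is O(mute_channel -> not submit_ledger); contrapositively O(submit_ledger -> not mute_channel). Since O(submit_ledger) holds, K gives O(not mute_channel).
Premise 11 is O(not mute_channel -> validate_record); since O(not mute_channel), deontic closure gives O(validate_record).
Premise 2 is O(not waive_consent -> not validate_record); contrapositively O(validate_record -> waive_consent). Since O(validate_record) holds, K gives O(waive_consent).
The contrapositive of premise 1 (O(not summon_witness -> not waive_consent)) is O(waive_consent -> summon_witness), and O(waive_consent) is already established, so O(summon_witness).
Premise 3, O(not review_voucher -> not summon_witness), contraposes to O(summon_witness -> review_voucher); with O(summon_witness) we get O(review_voucher).
Premise 7 is O(delete_blueprint -> not review_voucher); contrapositively O(review_voucher -> not delete_blueprint). Since O(review_voucher) holds, K gives O(not delete_blueprint).
Premises 4, 5, 6, 9 do not contribute to this derivation.
So O(not delete_blueprint) follows.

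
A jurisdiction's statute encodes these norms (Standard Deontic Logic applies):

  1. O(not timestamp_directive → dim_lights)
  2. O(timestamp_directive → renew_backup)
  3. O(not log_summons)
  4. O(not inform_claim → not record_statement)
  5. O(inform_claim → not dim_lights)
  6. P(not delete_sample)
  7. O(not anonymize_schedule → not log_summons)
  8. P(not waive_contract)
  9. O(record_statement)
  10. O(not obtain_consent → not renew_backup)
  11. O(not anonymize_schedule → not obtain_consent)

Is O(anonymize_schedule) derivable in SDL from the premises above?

Premise 9 states O(record_statement) outright.
The contrapositive of premise 4 (O(not inform_claim → not record_statement)) is O(record_statement → inform_claim), and O(record_statement) is already established, so O(inform_claim).
Applying K to premise 5 (O(inform_claim → not dim_lights)) and O(inform_claim) yields O(not dim_lights).
Premise 1, O(not timestamp_directive → dim_lights), contraposes to O(not dim_lights → timestamp_directive); with O(not dim_lights) we get O(timestamp_directive).
Premise 2 is O(timestamp_directive → renew_backup); since O(timestamp_directive), deontic closure gives O(renew_backup).
Premise 10 is O(not obtain_consent → not renew_backup); contrapositively O(renew_backup → obtain_consent). Since O(renew_backup) holds, K gives O(obtain_consent).
Premise 11 is O(not anonymize_schedule → not obtain_consent); contrapositively O(obtain_consent → anonymize_schedule). Since O(obtain_consent) holds, K gives O(anonymize_schedule).
Premises 3, 6, 7, 8 do not contribute to this derivation.
So O(anonymize_schedule) follows.

Yes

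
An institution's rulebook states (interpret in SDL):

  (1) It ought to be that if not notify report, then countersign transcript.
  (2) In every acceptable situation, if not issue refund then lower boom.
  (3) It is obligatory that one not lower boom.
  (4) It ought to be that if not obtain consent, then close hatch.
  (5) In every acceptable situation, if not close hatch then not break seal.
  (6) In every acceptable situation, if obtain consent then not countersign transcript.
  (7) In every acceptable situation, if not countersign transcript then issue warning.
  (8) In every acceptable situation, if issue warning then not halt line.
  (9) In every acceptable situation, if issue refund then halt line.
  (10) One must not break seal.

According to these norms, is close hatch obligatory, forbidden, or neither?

Premise 3 states O(¬lower_boom) outright.
Premise 2, O(¬issue_refund → lower_boom), contraposes to O(¬lower_boom → issue_refund); with O(¬lower_boom) we get O(issue_refund).
With premise 9, O(issue_refund → halt_line), the K-axiom yields O(halt_line).
The contrapositive of premise 8 (O(issue_warning → ¬halt_line)) is O(halt_line → ¬issue_warning), and O(halt_line) is already established, so O(¬issue_warning).
Premise 7, O(¬countersign_transcript → issue_warning), contraposes to O(¬issue_warning → countersign_transcript); with O(¬issue_warning) we get O(countersign_transcript).
The contrapositive of premise 6 (O(obtain_consent → ¬countersign_transcript)) is O(countersign_transcript → ¬obtain_consent), and O(countersign_transcript) is already established, so O(¬obtain_consent).
Premise 4 is O(¬obtain_consent → close_hatch); since O(¬obtain_consent), deontic closure gives O(close_hatch).
Premises 1, 5, 10 do not contribute to this derivation.
Hence close_hatch is obligatory.

Obligatory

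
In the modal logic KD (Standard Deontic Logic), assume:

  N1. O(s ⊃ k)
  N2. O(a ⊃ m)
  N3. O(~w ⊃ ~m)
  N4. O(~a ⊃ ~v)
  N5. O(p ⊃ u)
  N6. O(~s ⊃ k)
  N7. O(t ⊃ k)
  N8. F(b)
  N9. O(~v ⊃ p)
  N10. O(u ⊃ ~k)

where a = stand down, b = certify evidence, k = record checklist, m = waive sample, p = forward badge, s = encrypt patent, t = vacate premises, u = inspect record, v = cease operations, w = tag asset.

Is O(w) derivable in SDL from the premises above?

Premises 1 and 6 are O(s ⊃ k) and O(~s ⊃ k); every ideal world satisfies s or ~s, so in either case k holds — hence O(k).
The contrapositive of premise 10 (O(u ⊃ ~k)) is O(k ⊃ ~u), and O(k) is already established, so O(~u).
Premise 5 is O(p ⊃ u); contrapositively O(~u ⊃ ~p). Since O(~u) holds, K gives O(~p).
The contrapositive of premise 9 (O(~v ⊃ p)) is O(~p ⊃ v), and O(~p) is already established, so O(v).
The contrapositive of premise 4 (O(~a ⊃ ~v)) is O(v ⊃ a), and O(v) is already established, so O(a).
Premise 2 is O(a ⊃ m); since O(a), deontic closure gives O(m).
Premise 3, O(~w ⊃ ~m), contraposes to O(m ⊃ w); with O(m) we get O(w).
Premises 7, 8 do not contribute to this derivation.
So O(w) follows.

Yes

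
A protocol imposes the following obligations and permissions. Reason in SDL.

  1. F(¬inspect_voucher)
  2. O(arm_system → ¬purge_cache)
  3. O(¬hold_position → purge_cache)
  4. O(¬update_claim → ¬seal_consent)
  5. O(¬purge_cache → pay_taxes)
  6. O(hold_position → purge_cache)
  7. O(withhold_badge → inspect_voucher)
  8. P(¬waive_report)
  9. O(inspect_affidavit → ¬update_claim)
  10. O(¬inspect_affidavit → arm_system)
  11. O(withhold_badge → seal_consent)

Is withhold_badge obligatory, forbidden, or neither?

Forbidden

Premises 3 and 6 cover both cases: O(¬hold_position → purge_cache) and O(hold_position → purge_cache). Since ¬hold_position ∨ hold_position is a tautology, O(purge_cache) follows.
The contrapositive of premise 2 (O(arm_system → ¬purge_cache)) is O(purge_cache → ¬arm_system), and O(purge_cache) is already established, so O(¬arm_system).
Premise 10, O(¬inspect_affidavit → arm_system), contraposes to O(¬arm_system → inspect_affidavit); with O(¬arm_system) we get O(inspect_affidavit).
Premise 9 is O(inspect_affidavit → ¬update_claim); since O(inspect_affidavit), deontic closure gives O(¬update_claim).
Applying K to premise 4 (O(¬update_claim → ¬seal_consent)) and O(¬update_claim) yields O(¬seal_consent).
Premise 11, O(withhold_badge → seal_consent), contraposes to O(¬seal_consent → ¬withhold_badge); with O(¬seal_consent) we get O(¬withhold_badge).
Premises 1, 5, 7, 8 do not contribute to this derivation.
Thus O(¬withhold_badge), which is F(withhold_badge): withhold_badge is forbidden.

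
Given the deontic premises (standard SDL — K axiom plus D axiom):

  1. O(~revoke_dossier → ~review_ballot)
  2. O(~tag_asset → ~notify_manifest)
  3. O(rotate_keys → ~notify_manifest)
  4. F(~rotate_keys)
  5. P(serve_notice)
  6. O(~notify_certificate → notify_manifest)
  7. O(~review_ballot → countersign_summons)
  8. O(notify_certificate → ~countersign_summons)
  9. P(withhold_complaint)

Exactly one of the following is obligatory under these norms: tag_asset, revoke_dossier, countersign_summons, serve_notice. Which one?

revoke_dossier

F(~rotate_keys) at premise 4 means O(rotate_keys).
With premise 3, O(rotate_keys → ~notify_manifest), the K-axiom yields O(~notify_manifest).
The contrapositive of premise 6 (O(~notify_certificate → notify_manifest)) is O(~notify_manifest → notify_certificate), and O(~notify_manifest) is already established, so O(notify_certificate).
Applying K to premise 8 (O(notify_certificate → ~countersign_summons)) and O(notify_certificate) yields O(~countersign_summons).
Premise 7, O(~review_ballot → countersign_summons), contraposes to O(~countersign_summons → review_ballot); with O(~countersign_summons) we get O(review_ballot).
The contrapositive of premise 1 (O(~revoke_dossier → ~review_ballot)) is O(review_ballot → revoke_dossier), and O(review_ballot) is already established, so O(revoke_dossier).
So O(revoke_dossier) holds — revoke_dossier is obligatory. None of the other listed options is made obligatory by any chain of premises.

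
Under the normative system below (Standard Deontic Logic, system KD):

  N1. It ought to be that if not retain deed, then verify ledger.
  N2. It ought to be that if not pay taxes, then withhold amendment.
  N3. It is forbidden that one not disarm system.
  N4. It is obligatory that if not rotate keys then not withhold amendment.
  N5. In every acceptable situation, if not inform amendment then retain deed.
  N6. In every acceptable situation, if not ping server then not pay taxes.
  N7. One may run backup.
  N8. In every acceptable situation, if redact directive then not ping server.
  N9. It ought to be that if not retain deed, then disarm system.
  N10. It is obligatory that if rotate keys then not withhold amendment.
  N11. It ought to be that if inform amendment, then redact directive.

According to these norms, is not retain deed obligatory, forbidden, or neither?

Premises 10 and 4 are O(rotate_keys → ¬withhold_amendment) and O(¬rotate_keys → ¬withhold_amendment); every ideal world satisfies rotate_keys or ¬rotate_keys, so in either case ¬withhold_amendment holds — hence O(¬withhold_amendment).
The contrapositive of premise 2 (O(¬pay_taxes → withhold_amendment)) is O(¬withhold_amendment → pay_taxes), and O(¬withhold_amendment) is already established, so O(pay_taxes).
Premise 6 is O(¬ping_server → ¬pay_taxes); contrapositively O(pay_taxes → ping_server). Since O(pay_taxes) holds, K gives O(ping_server).
Premise 8 is O(redact_directive → ¬ping_server); contrapositively O(ping_server → ¬redact_directive). Since O(ping_server) holds, K gives O(¬redact_directive).
The contrapositive of premise 11 (O(inform_amendment → redact_directive)) is O(¬redact_directive → ¬inform_amendment), and O(¬redact_directive) is already established, so O(¬inform_amendment).
With premise 5, O(¬inform_amendment → retain_deed), the K-axiom yields O(retain_deed).
Premises 1, 3, 7, 9 do not contribute to this derivation.
Thus O(retain_deed), which is F(¬retain_deed): ¬retain_deed is forbidden.

Forbidden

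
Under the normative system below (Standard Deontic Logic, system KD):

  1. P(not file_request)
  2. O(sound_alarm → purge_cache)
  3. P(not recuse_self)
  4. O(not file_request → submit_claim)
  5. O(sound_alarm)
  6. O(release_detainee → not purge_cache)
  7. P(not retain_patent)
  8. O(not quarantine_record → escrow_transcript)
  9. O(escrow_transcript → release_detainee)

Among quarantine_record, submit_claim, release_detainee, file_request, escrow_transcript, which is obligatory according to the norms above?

Premise 5 states O(sound_alarm) outright.
With premise 2, O(sound_alarm → purge_cache), the K-axiom yields O(purge_cache).
Premise 6, O(release_detainee → not purge_cache), contraposes to O(purge_cache → not release_detainee); with O(purge_cache) we get O(not release_detainee).
Premise 9 is O(escrow_transcript → release_detainee); contrapositively O(not release_detainee → not escrow_transcript). Since O(not release_detainee) holds, K gives O(not escrow_transcript).
The contrapositive of premise 8 (O(not quarantine_record → escrow_transcript)) is O(not escrow_transcript → quarantine_record), and O(not escrow_transcript) is already established, so O(quarantine_record).
So O(quarantine_record) holds — quarantine_record is obligatory. None of the other listed options is made obligatory by any chain of premises.

quarantine_record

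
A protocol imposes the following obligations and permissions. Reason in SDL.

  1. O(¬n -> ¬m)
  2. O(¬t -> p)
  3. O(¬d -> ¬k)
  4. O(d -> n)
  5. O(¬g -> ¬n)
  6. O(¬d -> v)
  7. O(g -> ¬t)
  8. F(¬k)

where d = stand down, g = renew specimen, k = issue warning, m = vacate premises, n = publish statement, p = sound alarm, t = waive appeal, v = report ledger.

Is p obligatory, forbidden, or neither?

Obligatory

F(¬k) at premise 8 means O(k).
Premise 3 is O(¬d -> ¬k); contrapositively O(k -> d). Since O(k) holds, K gives O(d).
With premise 4, O(d -> n), the K-axiom yields O(n).
Premise 5 is O(¬g -> ¬n); contrapositively O(n -> g). Since O(n) holds, K gives O(g).
From O(g) and premise 7, O(g -> ¬t), we obtain O(¬t).
Applying K to premise 2 (O(¬t -> p)) and O(¬t) yields O(p).
Premises 1, 6 do not contribute to this derivation.
Hence p is obligatory.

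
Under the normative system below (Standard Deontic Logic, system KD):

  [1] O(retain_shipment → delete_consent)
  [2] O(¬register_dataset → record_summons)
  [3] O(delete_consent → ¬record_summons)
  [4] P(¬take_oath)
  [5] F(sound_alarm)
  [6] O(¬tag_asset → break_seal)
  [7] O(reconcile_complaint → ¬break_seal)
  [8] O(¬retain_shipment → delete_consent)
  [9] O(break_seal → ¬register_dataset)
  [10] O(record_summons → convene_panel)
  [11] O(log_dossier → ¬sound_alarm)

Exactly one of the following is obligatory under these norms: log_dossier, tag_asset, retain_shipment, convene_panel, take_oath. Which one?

By case analysis on ¬retain_shipment: premise 8 gives O(¬retain_shipment → delete_consent) and premise 1 gives O(retain_shipment → delete_consent), so O(delete_consent) either way.
Premise 3 is O(delete_consent → ¬record_summons); since O(delete_consent), deontic closure gives O(¬record_summons).
The contrapositive of premise 2 (O(¬register_dataset → record_summons)) is O(¬record_summons → register_dataset), and O(¬record_summons) is already established, so O(register_dataset).
Premise 9, O(break_seal → ¬register_dataset), contraposes to O(register_dataset → ¬break_seal); with O(register_dataset) we get O(¬break_seal).
The contrapositive of premise 6 (O(¬tag_asset → break_seal)) is O(¬break_seal → tag_asset), and O(¬break_seal) is already established, so O(tag_asset).
So O(tag_asset) holds — tag_asset is obligatory. None of the other listed options is made obligatory by any chain of premises.

tag_asset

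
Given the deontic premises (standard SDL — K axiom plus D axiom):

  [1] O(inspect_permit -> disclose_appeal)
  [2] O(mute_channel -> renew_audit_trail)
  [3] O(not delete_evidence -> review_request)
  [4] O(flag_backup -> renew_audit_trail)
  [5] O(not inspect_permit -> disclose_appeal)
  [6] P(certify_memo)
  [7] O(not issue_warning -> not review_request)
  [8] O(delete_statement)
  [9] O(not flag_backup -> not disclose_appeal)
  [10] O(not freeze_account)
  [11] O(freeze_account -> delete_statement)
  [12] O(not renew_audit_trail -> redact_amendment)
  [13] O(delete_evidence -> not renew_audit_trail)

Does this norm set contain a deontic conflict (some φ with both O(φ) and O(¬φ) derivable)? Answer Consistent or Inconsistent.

Consistent

Premise 11 is O(freeze_account -> delete_statement); even if O(delete_statement) held, inferring O(freeze_account) would be affirming the consequent — invalid.
So O(freeze_account) is not derivable, and the apparent clash with O(not freeze_account) does not arise.
A world satisfying every obligation exists (e.g. certify_memo=false, delete_evidence=false, delete_statement=true, disclose_appeal=true, flag_backup=true, freeze_account=false, inspect_permit=false, issue_warning=true, mute_channel=false, redact_amendment=false, renew_audit_trail=true, review_request=true); no atom is both obligatory and forbidden, so the set is consistent.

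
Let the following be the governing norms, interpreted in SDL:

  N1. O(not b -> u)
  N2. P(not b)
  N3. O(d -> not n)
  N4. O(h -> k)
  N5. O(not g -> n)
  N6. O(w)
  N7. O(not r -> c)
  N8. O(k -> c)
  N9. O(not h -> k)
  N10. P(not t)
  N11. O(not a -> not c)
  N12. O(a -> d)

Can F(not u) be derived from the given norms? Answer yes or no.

Premise 1 is O(not b -> u), but O(not b) is not derivable from the premises (the permission P(not b) asserts only not O(b), not O(not b)), so it does not yield O(u).
No other premise forces O(u). An ideal world satisfying every premise can still have not u true, so F(not u) is not derivable.

No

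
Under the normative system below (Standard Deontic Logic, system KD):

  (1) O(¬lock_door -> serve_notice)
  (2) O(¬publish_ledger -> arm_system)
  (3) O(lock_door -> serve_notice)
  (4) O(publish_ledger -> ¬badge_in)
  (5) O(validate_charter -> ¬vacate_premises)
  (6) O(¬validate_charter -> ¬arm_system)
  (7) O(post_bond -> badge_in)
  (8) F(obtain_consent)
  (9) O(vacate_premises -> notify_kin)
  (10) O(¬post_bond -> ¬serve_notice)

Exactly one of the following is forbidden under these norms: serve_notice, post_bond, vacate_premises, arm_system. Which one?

vacate_premises

By case analysis on lock_door: premise 3 gives O(lock_door -> serve_notice) and premise 1 gives O(¬lock_door -> serve_notice), so O(serve_notice) either way.
The contrapositive of premise 10 (O(¬post_bond -> ¬serve_notice)) is O(serve_notice -> post_bond), and O(serve_notice) is already established, so O(post_bond).
From O(post_bond) and premise 7, O(post_bond -> badge_in), we obtain O(badge_in).
Premise 4 is O(publish_ledger -> ¬badge_in); contrapositively O(badge_in -> ¬publish_ledger). Since O(badge_in) holds, K gives O(¬publish_ledger).
From O(¬publish_ledger) and premise 2, O(¬publish_ledger -> arm_system), we obtain O(arm_system).
Premise 6 is O(¬validate_charter -> ¬arm_system); contrapositively O(arm_system -> validate_charter). Since O(arm_system) holds, K gives O(validate_charter).
With premise 5, O(validate_charter -> ¬vacate_premises), the K-axiom yields O(¬vacate_premises).
So O(¬vacate_premises) holds, i.e. vacate_premises is forbidden. None of the other listed options is forbidden under the premises.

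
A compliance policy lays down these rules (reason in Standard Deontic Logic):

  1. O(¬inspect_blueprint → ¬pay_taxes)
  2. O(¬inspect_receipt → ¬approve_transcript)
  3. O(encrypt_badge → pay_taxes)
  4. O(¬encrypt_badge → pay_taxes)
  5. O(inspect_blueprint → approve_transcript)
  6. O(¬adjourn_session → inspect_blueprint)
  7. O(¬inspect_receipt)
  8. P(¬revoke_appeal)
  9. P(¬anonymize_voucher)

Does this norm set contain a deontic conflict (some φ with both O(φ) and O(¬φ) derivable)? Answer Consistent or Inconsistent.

Premises 4 and 3 are O(¬encrypt_badge → pay_taxes) and O(encrypt_badge → pay_taxes); every ideal world satisfies ¬encrypt_badge or encrypt_badge, so in either case pay_taxes holds — hence O(pay_taxes).
Premise 1 is O(¬inspect_blueprint → ¬pay_taxes); contrapositively O(pay_taxes → inspect_blueprint). Since O(pay_taxes) holds, K gives O(inspect_blueprint).
With premise 5, O(inspect_blueprint → approve_transcript), the K-axiom yields O(approve_transcript).
Premise 2, O(¬inspect_receipt → ¬approve_transcript), contraposes to O(approve_transcript → inspect_receipt); with O(approve_transcript) we get O(inspect_receipt).
But premise 7 directly asserts O(¬inspect_receipt).
We now have both O(inspect_receipt) and O(¬inspect_receipt) — inspect_receipt is simultaneously obligatory and forbidden, violating the D-axiom.

Inconsistent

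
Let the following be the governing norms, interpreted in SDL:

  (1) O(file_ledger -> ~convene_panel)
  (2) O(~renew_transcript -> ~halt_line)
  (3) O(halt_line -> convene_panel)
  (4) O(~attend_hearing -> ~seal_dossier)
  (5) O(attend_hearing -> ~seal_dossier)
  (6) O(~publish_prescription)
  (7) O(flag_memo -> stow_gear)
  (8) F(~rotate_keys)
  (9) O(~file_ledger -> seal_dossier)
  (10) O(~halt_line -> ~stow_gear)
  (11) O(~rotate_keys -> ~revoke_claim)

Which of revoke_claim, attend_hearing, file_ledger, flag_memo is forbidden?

flag_memo

By case analysis on ~attend_hearing: premise 4 gives O(~attend_hearing -> ~seal_dossier) and premise 5 gives O(attend_hearing -> ~seal_dossier), so O(~seal_dossier) either way.
The contrapositive of premise 9 (O(~file_ledger -> seal_dossier)) is O(~seal_dossier -> file_ledger), and O(~seal_dossier) is already established, so O(file_ledger).
With premise 1, O(file_ledger -> ~convene_panel), the K-axiom yields O(~convene_panel).
Premise 3 is O(halt_line -> convene_panel); contrapositively O(~convene_panel -> ~halt_line). Since O(~convene_panel) holds, K gives O(~halt_line).
Applying K to premise 10 (O(~halt_line -> ~stow_gear)) and O(~halt_line) yields O(~stow_gear).
The contrapositive of premise 7 (O(flag_memo -> stow_gear)) is O(~stow_gear -> ~flag_memo), and O(~stow_gear) is already established, so O(~flag_memo).
So O(~flag_memo) holds, i.e. flag_memo is forbidden. None of the other listed options is forbidden under the premises.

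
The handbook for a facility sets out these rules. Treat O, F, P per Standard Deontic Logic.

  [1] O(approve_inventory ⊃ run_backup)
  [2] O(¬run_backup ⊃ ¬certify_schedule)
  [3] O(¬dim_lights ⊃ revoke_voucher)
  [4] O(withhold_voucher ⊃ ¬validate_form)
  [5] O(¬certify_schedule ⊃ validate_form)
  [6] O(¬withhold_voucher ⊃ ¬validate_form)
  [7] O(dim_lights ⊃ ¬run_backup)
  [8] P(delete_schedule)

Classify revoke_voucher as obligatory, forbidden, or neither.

Obligatory

Premises 6 and 4 are O(¬withhold_voucher ⊃ ¬validate_form) and O(withhold_voucher ⊃ ¬validate_form); every ideal world satisfies ¬withhold_voucher or withhold_voucher, so in either case ¬validate_form holds — hence O(¬validate_form).
Premise 5 is O(¬certify_schedule ⊃ validate_form); contrapositively O(¬validate_form ⊃ certify_schedule). Since O(¬validate_form) holds, K gives O(certify_schedule).
The contrapositive of premise 2 (O(¬run_backup ⊃ ¬certify_schedule)) is O(certify_schedule ⊃ run_backup), and O(certify_schedule) is already established, so O(run_backup).
Premise 7 is O(dim_lights ⊃ ¬run_backup); contrapositively O(run_backup ⊃ ¬dim_lights). Since O(run_backup) holds, K gives O(¬dim_lights).
Premise 3 is O(¬dim_lights ⊃ revoke_voucher); since O(¬dim_lights), deontic closure gives O(revoke_voucher).
Premises 1, 8 do not contribute to this derivation.
Hence revoke_voucher is obligatory.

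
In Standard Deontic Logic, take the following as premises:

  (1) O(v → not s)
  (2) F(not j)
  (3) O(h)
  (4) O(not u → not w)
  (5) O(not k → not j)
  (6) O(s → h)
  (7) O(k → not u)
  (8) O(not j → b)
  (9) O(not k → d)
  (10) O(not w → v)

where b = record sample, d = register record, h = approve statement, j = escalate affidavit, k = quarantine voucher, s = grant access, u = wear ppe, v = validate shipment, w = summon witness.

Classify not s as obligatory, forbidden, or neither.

Obligatory

F(not j) at premise 2 means O(j).
Premise 5, O(not k → not j), contraposes to O(j → k); with O(j) we get O(k).
From O(k) and premise 7, O(k → not u), we obtain O(not u).
Applying K to premise 4 (O(not u → not w)) and O(not u) yields O(not w).
With premise 10, O(not w → v), the K-axiom yields O(v).
With premise 1, O(v → not s), the K-axiom yields O(not s).
Premises 3, 6, 8, 9 do not contribute to this derivation.
Hence not s is obligatory.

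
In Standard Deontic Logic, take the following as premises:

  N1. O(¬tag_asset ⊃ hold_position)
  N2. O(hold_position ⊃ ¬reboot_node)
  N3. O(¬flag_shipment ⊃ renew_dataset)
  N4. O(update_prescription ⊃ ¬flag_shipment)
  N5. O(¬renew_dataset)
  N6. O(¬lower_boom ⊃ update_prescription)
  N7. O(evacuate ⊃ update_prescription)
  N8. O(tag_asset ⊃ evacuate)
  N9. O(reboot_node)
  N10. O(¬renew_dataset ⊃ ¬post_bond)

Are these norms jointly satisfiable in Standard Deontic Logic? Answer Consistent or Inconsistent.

Inconsistent

Premise 9 gives O(reboot_node).
The contrapositive of premise 2 (O(hold_position ⊃ ¬reboot_node)) is O(reboot_node ⊃ ¬hold_position), and O(reboot_node) is already established, so O(¬hold_position).
Premise 1 is O(¬tag_asset ⊃ hold_position); contrapositively O(¬hold_position ⊃ tag_asset). Since O(¬hold_position) holds, K gives O(tag_asset).
With premise 8, O(tag_asset ⊃ evacuate), the K-axiom yields O(evacuate).
With premise 7, O(evacuate ⊃ update_prescription), the K-axiom yields O(update_prescription).
With premise 4, O(update_prescription ⊃ ¬flag_shipment), the K-axiom yields O(¬flag_shipment).
From O(¬flag_shipment) and premise 3, O(¬flag_shipment ⊃ renew_dataset), we obtain O(renew_dataset).
Yet premise 5 states O(¬renew_dataset).
We now have both O(renew_dataset) and O(¬renew_dataset) — renew_dataset is simultaneously obligatory and forbidden, violating the D-axiom.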